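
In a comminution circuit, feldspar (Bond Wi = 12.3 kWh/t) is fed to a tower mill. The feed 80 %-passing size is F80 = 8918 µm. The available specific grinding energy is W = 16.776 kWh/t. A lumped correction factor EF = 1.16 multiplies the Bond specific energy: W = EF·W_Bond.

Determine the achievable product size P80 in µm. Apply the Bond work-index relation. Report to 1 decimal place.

W = 10 Wi / √P80 − 10 Wi / √F80
W_Bond = W / EF = 16.776 / 1.16 = 14.4621 kWh/t
1/√P80 = 1/√F80 + W_Bond/(10·Wi)
  = 14.4621/(10·12.3) + 1/√8918 = 0.117578 + 0.010589 = 0.128167
P80 = (1/0.128167)² = 7.8023² = 60.88 µm

P80 = 60.9 µm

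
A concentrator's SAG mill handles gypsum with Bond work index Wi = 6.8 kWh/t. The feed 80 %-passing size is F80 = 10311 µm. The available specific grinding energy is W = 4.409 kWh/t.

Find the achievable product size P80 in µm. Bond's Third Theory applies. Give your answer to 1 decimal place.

P80 = 179.3 µm

Bond:  W = 10 Wi (1/√P − 1/√F)
P80^-0.5 = F80^-0.5 + W/(10 Wi)
  = 4.4090/(10·6.8) + 1/√10311 = 0.064838 + 0.009848 = 0.074686
P80 = (1/0.074686)² = 13.3893² = 179.27 µm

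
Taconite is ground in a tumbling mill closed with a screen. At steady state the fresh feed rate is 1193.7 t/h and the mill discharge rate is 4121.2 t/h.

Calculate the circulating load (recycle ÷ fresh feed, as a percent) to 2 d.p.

CL = 245.25 %

M = F + R at steady state, so:
R = M − F = 4121.2 − 1193.7 = 2927.5 t/h
CL = 100·R/F = 100·2927.5/1193.7 = 245.25 %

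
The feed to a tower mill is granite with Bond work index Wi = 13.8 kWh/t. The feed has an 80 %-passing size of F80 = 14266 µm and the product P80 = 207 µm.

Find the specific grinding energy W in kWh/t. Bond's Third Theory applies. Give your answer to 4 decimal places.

W = 8.4363 kWh/t

Bond: W = 10·Wi·(1/√P80 − 1/√F80)
1/√207 = 0.069505;  1/√14266 = 0.008372
W = 10·13.8·(0.069505 − 0.008372) = 8.4363 kWh/t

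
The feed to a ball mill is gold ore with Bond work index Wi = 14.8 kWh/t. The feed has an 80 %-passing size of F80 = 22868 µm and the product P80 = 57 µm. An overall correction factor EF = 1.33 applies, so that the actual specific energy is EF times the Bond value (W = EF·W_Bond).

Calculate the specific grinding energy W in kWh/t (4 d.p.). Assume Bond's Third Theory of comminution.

W = 24.7704 kWh/t

W = 10·Wi·(P80^(-½) − F80^(-½))
1/√57 = 0.132453;  1/√22868 = 0.006613
W = 10·14.8·(0.132453 − 0.006613) = 18.6244 kWh/t
With EF = 1.33: W = 18.6244·1.33 = 24.7704 kWh/t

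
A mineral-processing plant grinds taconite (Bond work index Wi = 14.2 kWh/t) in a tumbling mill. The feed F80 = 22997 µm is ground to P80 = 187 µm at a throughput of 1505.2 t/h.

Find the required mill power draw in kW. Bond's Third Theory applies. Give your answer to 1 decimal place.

P = 14220.7 kW

W_Bond = 10·Wi·(1/√P₈₀ − 1/√F₈₀)
W = 10·14.2·(1/√187 − 1/√22997) = 10·14.2·(0.066533) = 9.4477 kWh/t
Power = W × throughput = 9.4477 kWh/t × 1505.2 t/h = 14220.7 kW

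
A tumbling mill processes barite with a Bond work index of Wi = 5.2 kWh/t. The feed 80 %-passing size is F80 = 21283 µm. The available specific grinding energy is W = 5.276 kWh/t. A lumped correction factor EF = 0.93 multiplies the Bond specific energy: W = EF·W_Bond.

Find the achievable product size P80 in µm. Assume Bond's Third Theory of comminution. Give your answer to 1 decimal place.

W = 10·Wi·[P80^(−½) − F80^(−½)]
W_Bond = W / EF = 5.276 / 0.93 = 5.6731 kWh/t
P80^-0.5 = F80^-0.5 + W_Bond/(10 Wi)
  = 5.6731/(10·5.2) + 1/√21283 = 0.109098 + 0.006855 = 0.115953
P80 = (1/0.115953)² = 8.6242² = 74.38 µm

P80 = 74.4 µm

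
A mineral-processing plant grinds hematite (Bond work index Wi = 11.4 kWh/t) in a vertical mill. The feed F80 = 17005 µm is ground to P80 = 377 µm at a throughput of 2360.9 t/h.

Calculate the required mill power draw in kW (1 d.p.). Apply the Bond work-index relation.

W = 10 Wi (P80^-0.5 − F80^-0.5)
W = 10·11.4·(1/√377 − 1/√17005) = 10·11.4·(0.043834) = 4.9971 kWh/t
P_mill = W·ṁ = 4.9971·2360.9 = 11797.6 kW

P = 11797.6 kW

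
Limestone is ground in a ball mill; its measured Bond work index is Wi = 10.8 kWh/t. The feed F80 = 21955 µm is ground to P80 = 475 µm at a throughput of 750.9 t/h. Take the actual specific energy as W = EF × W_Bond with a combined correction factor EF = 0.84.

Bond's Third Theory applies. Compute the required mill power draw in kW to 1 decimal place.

W = 10·Wi·[P80^(−½) − F80^(−½)]
W = 10·10.8·(1/√475 − 1/√21955) = 10·10.8·(0.039134) = 4.2265 kWh/t
Apply correction: 4.2265 × 0.84 = 3.5503 kWh/t
P_mill = W·ṁ = 3.5503·750.9 = 2665.9 kW

P = 2665.9 kW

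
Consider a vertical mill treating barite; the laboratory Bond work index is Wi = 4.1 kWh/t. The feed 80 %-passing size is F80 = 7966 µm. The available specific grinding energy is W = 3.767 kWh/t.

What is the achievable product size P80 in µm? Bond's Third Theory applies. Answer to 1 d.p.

P80 = 94.1 µm

W_Bond = 10·Wi·(1/√P₈₀ − 1/√F₈₀)
1/√P80 = 1/√F80 + W/(10·Wi)
  = 3.7670/(10·4.1) + 1/√7966 = 0.091878 + 0.011204 = 0.103082
P80 = (1/0.103082)² = 9.7010² = 94.11 µm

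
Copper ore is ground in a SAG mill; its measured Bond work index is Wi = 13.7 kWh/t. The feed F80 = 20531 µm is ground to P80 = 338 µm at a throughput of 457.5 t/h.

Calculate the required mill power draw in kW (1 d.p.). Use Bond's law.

W = 10·Wi·[P80^(−½) − F80^(−½)]
W = 10·13.7·(1/√338 − 1/√20531) = 10·13.7·(0.047414) = 6.4957 kWh/t
Mill draw = 6.4957 × 457.5 = 2971.8 kW

P = 2971.8 kW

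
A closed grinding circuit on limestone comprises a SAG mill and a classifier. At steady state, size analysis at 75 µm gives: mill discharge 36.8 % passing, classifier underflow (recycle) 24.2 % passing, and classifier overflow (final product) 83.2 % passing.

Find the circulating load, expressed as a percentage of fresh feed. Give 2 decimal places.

Classifier node, passing 75 µm:
d + r·d = r·u + o → r(d−u) = o−d
r = (83.2 − 36.8)/(36.8 − 24.2) = 46.4/12.6 = 3.6825
CL = 100·r = 368.25 %

CL = 368.25 %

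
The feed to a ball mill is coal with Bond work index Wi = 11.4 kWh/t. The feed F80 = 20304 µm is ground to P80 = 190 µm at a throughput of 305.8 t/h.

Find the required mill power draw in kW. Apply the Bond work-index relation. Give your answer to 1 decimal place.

P = 2284.4 kW

W = 10 Wi (P80^-0.5 − F80^-0.5)
W = 10·11.4·(1/√190 − 1/√20304) = 10·11.4·(0.065530) = 7.4704 kWh/t
Mill draw = 7.4704 × 305.8 = 2284.4 kW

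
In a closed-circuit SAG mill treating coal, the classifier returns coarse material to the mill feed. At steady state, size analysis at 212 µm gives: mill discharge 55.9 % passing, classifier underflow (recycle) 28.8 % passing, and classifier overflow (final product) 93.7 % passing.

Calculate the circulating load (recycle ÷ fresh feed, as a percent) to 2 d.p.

Let r = R/F. Size balance at 212 µm:
Fd + Rd = Ru + Fo ⇒ R/F = (o−d)/(d−u)
r = (93.7 − 55.9)/(55.9 − 28.8) = 37.8/27.1 = 1.3948
CL = 100·r = 139.48 %

CL = 139.48 %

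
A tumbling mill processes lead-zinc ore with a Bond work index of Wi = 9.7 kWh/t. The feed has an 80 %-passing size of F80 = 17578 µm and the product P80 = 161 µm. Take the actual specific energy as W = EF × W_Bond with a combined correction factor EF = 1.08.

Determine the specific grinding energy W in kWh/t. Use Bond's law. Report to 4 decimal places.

W = 7.4661 kWh/t

W = 10·Wi·(P80^(-½) − F80^(-½))
1/√161 = 0.078811;  1/√17578 = 0.007542
W = 10·9.7·(0.078811 − 0.007542) = 6.9130 kWh/t
With EF = 1.08: W = 6.9130·1.08 = 7.4661 kWh/t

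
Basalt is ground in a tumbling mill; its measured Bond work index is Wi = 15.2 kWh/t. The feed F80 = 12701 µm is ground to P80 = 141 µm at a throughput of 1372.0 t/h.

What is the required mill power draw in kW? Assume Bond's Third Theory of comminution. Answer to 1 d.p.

P = 15712.1 kW

Bond:  W = 10 Wi (1/√P − 1/√F)
W = 10·15.2·(1/√141 − 1/√12701) = 10·15.2·(0.075342) = 11.4520 kWh/t
Mill draw = 11.4520 × 1372.0 = 15712.1 kW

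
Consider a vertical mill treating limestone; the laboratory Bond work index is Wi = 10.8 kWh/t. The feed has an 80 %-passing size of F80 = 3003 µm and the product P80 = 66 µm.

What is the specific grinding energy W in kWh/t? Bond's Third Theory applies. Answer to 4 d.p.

Bond:  W = 10 Wi (1/√P − 1/√F)
1/√66 = 0.123091;  1/√3003 = 0.018248
W = 10·10.8·(0.123091 − 0.018248) = 11.3231 kWh/t

W = 11.3231 kWh/t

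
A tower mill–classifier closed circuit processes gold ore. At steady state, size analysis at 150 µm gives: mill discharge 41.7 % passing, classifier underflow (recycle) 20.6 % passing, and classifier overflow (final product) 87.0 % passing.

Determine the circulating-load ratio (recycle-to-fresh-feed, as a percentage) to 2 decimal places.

Mass balance on the −150 µm fraction:
Fd + Rd = Ru + Fo ⇒ R/F = (o−d)/(d−u)
r = (87.0 − 41.7)/(41.7 − 20.6) = 45.3/21.1 = 2.1469
CL = 100·r = 214.69 %

CL = 214.69 %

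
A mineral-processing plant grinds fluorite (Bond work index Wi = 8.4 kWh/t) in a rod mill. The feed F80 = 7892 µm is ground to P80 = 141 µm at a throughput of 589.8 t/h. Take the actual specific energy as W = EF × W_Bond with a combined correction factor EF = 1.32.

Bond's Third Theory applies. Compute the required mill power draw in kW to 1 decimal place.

W_Bond = 10·Wi·(1/√P₈₀ − 1/√F₈₀)
W = 10·8.4·(1/√141 − 1/√7892) = 10·8.4·(0.072959) = 6.1285 kWh/t
Corrected W = EF·W_Bond = 1.32·6.1285 = 8.0897 kWh/t
P = W·T = 8.0897·589.8 = 4771.3 kW

P = 4771.3 kW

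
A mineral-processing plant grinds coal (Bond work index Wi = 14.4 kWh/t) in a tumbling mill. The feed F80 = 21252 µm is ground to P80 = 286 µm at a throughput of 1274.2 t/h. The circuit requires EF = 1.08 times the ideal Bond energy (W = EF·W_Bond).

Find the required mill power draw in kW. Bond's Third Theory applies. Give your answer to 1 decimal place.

W = 10 Wi (1/√P80 − 1/√F80)  [Bond]
W = 10·14.4·(1/√286 − 1/√21252) = 10·14.4·(0.052272) = 7.5271 kWh/t
W_actual = 1.08 × 7.5271 = 8.1293 kWh/t
P_mill = W·ṁ = 8.1293·1274.2 = 10358.3 kW

P = 10358.3 kW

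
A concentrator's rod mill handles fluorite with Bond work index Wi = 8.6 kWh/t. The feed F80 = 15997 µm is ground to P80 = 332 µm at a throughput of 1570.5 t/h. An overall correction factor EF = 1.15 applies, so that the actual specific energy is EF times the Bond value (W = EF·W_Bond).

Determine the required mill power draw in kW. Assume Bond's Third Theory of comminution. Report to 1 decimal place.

P = 7296.4 kW

W = 10·Wi·(P80^(-½) − F80^(-½))
W = 10·8.6·(1/√332 − 1/√15997) = 10·8.6·(0.046976) = 4.0399 kWh/t
W_actual = 1.15 × 4.0399 = 4.6459 kWh/t
P = W·T = 4.6459·1570.5 = 7296.4 kW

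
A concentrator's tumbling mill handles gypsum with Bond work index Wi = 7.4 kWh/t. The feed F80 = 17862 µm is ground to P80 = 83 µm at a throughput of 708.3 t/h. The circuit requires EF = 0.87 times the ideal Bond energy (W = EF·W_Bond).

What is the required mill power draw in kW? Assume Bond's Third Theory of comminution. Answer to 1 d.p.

P = 4664.1 kW

Bond:  W = 10 Wi (1/√P − 1/√F)
W = 10·7.4·(1/√83 − 1/√17862) = 10·7.4·(0.102282) = 7.5689 kWh/t
With EF = 0.87: W = 7.5689·0.87 = 6.5849 kWh/t
Power = W × throughput = 6.5849 kWh/t × 708.3 t/h = 4664.1 kW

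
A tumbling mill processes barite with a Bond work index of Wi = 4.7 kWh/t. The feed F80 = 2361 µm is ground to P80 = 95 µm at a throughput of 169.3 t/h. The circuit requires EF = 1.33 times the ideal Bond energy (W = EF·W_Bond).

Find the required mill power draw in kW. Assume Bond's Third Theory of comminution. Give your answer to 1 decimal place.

W = 10 Wi / √P80 − 10 Wi / √F80
W = 10·4.7·(1/√95 − 1/√2361) = 10·4.7·(0.082018) = 3.8548 kWh/t
With EF = 1.33: W = 3.8548·1.33 = 5.1269 kWh/t
Mill draw = 5.1269 × 169.3 = 868.0 kW

P = 868.0 kW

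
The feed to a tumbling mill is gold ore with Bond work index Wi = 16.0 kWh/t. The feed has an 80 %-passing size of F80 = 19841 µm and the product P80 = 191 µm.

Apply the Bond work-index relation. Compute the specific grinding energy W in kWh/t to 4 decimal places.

W = 10 Wi (P80^-0.5 − F80^-0.5)
1/√191 = 0.072357;  1/√19841 = 0.007099
W = 10·16.0·(0.072357 − 0.007099) = 10.4413 kWh/t

W = 10.4413 kWh/t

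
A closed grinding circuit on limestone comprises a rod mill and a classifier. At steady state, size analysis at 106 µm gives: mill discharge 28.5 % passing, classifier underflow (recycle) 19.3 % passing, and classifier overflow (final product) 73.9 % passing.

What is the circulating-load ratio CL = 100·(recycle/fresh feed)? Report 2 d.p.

Balance %-passing 106 µm (r = R/F):
d + r·d = r·u + o → r(d−u) = o−d
r = (73.9 − 28.5)/(28.5 − 19.3) = 45.4/9.2 = 4.9348
CL = 100·r = 493.48 %

CL = 493.48 %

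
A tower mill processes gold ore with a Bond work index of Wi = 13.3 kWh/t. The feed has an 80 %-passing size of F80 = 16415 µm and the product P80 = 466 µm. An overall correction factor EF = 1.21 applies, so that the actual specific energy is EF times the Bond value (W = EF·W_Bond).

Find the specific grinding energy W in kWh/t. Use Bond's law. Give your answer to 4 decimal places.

Bond: W = 10·Wi·(1/√P80 − 1/√F80)
1/√466 = 0.046324;  1/√16415 = 0.007805
W = 10·13.3·(0.046324 − 0.007805) = 5.1230 kWh/t
Corrected W = EF·W_Bond = 1.21·5.1230 = 6.1989 kWh/t

W = 6.1989 kWh/t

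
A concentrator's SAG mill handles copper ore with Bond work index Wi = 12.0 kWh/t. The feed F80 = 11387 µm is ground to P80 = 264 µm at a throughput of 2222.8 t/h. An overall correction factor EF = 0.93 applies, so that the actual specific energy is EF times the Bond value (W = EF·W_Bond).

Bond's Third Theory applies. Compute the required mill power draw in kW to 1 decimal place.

P = 12942.7 kW

W = 10 Wi / √P80 − 10 Wi / √F80
W = 10·12.0·(1/√264 − 1/√11387) = 10·12.0·(0.052175) = 6.2609 kWh/t
Corrected W = EF·W_Bond = 0.93·6.2609 = 5.8227 kWh/t
P = W·T = 5.8227·2222.8 = 12942.7 kW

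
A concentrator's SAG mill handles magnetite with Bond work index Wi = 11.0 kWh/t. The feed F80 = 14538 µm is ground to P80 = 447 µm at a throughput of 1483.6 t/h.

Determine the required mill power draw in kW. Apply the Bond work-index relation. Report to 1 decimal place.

P = 6365.4 kW

W = 10 Wi (1/√P80 − 1/√F80)  [Bond]
W = 10·11.0·(1/√447 − 1/√14538) = 10·11.0·(0.039005) = 4.2905 kWh/t
Power = W × throughput = 4.2905 kWh/t × 1483.6 t/h = 6365.4 kW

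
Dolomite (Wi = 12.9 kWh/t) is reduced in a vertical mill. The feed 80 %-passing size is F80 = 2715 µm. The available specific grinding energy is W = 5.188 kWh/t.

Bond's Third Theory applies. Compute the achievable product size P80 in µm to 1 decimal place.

W = 10·Wi·[P80^(−½) − F80^(−½)]
P80^-0.5 = F80^-0.5 + W/(10 Wi)
  = 5.1880/(10·12.9) + 1/√2715 = 0.040217 + 0.019192 = 0.059409
P80 = (1/0.059409)² = 16.8325² = 283.33 µm

P80 = 283.3 µm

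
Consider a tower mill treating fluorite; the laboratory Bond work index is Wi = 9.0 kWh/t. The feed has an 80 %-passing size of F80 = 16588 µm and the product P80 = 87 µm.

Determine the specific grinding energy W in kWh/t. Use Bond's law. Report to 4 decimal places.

W = 10 Wi (P80^-0.5 − F80^-0.5)
1/√87 = 0.107211;  1/√16588 = 0.007764
W = 10·9.0·(0.107211 − 0.007764) = 8.9502 kWh/t

W = 8.9502 kWh/t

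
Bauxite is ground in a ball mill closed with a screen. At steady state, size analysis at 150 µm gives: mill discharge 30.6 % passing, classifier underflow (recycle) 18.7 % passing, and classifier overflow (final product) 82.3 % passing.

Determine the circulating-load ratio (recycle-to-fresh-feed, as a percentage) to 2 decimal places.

CL = 434.45 %

Let r = R/F. Size balance at 150 µm:
Fd + Rd = Ru + Fo ⇒ R/F = (o−d)/(d−u)
r = (82.3 − 30.6)/(30.6 − 18.7) = 51.7/11.9 = 4.3445
CL = 100·r = 434.45 %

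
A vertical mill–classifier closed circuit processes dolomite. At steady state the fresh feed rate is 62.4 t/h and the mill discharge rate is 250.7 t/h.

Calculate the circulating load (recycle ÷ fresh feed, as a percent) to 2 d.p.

CL = 301.76 %

Discharge = new feed + return, hence
R = M − F = 250.7 − 62.4 = 188.3 t/h
CL = 100·R/F = 100·188.3/62.4 = 301.76 %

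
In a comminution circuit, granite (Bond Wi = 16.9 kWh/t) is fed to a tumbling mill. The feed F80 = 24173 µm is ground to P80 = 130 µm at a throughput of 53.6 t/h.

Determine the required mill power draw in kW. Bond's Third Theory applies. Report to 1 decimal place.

P = 736.2 kW

W = 10 Wi (1/√P80 − 1/√F80)  [Bond]
W = 10·16.9·(1/√130 − 1/√24173) = 10·16.9·(0.081274) = 13.7353 kWh/t
P_mill = W·ṁ = 13.7353·53.6 = 736.2 kW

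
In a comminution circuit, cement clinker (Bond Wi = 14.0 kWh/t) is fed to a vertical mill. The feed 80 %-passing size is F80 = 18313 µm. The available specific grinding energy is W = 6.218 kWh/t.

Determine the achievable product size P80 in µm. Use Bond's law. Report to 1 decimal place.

W = 10·Wi·[P80^(−½) − F80^(−½)]
⇒ 1/√P80 = W/(10 Wi) + 1/√F80
  = 6.2180/(10·14.0) + 1/√18313 = 0.044414 + 0.007390 = 0.051804
P80 = (1/0.051804)² = 19.3036² = 372.63 µm

P80 = 372.6 µm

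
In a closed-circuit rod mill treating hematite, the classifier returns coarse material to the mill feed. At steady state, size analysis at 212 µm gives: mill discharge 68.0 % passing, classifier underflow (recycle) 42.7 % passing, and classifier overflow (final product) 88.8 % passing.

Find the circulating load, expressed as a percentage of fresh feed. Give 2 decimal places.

Classifier node, passing 212 µm:
r = (o − d)/(d − u)
r = (88.8 − 68.0)/(68.0 − 42.7) = 20.8/25.3 = 0.8221
CL = 100·r = 82.21 %

CL = 82.21 %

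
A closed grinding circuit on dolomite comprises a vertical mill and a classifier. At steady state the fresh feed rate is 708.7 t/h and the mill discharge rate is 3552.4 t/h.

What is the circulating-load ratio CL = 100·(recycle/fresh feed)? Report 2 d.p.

Mill node: discharge = fresh + recycle.
R = M − F = 3552.4 − 708.7 = 2843.7 t/h
CL = 100·R/F = 100·2843.7/708.7 = 401.26 %

CL = 401.26 %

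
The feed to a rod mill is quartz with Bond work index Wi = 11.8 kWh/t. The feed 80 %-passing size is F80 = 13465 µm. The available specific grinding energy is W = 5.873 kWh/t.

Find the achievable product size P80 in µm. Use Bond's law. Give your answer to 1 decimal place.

W = 10 Wi / √P80 − 10 Wi / √F80
⇒ 1/√P80 = W/(10 Wi) + 1/√F80
  = 5.8730/(10·11.8) + 1/√13465 = 0.049771 + 0.008618 = 0.058389
P80 = (1/0.058389)² = 17.1265² = 293.32 µm

P80 = 293.3 µm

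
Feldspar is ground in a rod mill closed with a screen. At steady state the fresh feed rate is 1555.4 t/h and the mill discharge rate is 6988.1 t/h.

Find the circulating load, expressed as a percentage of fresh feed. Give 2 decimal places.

CL = 349.28 %

Discharge = new feed + return, hence
R = M − F = 6988.1 − 1555.4 = 5432.7 t/h
CL = 100·R/F = 100·5432.7/1555.4 = 349.28 %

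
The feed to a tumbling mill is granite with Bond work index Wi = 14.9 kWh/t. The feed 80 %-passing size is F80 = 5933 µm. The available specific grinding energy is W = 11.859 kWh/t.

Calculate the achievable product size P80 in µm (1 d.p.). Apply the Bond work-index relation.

W = 10·Wi·[P80^(−½) − F80^(−½)]
P80^-0.5 = F80^-0.5 + W/(10 Wi)
  = 11.8590/(10·14.9) + 1/√5933 = 0.079591 + 0.012983 = 0.092573
P80 = (1/0.092573)² = 10.8023² = 116.69 µm

P80 = 116.7 µm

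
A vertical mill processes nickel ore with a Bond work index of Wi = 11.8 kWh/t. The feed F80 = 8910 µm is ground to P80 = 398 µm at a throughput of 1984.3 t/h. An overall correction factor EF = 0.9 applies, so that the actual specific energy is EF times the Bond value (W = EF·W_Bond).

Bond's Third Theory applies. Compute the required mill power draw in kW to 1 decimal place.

W = 10·Wi·(P80^(-½) − F80^(-½))
W = 10·11.8·(1/√398 − 1/√8910) = 10·11.8·(0.039531) = 4.6647 kWh/t
W_actual = 0.9 × 4.6647 = 4.1982 kWh/t
P_mill = W·ṁ = 4.1982·1984.3 = 8330.6 kW

P = 8330.6 kW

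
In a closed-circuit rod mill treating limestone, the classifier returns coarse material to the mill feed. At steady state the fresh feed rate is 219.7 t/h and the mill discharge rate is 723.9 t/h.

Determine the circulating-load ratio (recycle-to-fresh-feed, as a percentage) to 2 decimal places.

Discharge = new feed + return, hence
R = M − F = 723.9 − 219.7 = 504.2 t/h
CL = 100·R/F = 100·504.2/219.7 = 229.49 %

CL = 229.49 %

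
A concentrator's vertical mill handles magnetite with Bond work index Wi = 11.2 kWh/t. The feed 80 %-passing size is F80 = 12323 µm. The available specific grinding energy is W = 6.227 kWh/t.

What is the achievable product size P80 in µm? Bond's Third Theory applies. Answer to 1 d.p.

P80 = 239.6 µm

Bond: W = 10·Wi·(1/√P80 − 1/√F80)
P80^-0.5 = F80^-0.5 + W/(10 Wi)
  = 6.2270/(10·11.2) + 1/√12323 = 0.055598 + 0.009008 = 0.064606
P80 = (1/0.064606)² = 15.4783² = 239.58 µm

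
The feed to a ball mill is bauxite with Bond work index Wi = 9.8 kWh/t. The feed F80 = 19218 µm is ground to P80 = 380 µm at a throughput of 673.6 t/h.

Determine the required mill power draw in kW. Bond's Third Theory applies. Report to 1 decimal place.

P = 2910.2 kW

W_Bond = 10·Wi·(1/√P₈₀ − 1/√F₈₀)
W = 10·9.8·(1/√380 − 1/√19218) = 10·9.8·(0.044085) = 4.3204 kWh/t
Power = W × throughput = 4.3204 kWh/t × 673.6 t/h = 2910.2 kW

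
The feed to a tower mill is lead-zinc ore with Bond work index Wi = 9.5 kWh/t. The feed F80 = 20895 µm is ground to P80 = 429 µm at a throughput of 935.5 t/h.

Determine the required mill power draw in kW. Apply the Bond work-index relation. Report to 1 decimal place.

Bond: W = 10·Wi·(1/√P80 − 1/√F80)
W = 10·9.5·(1/√429 − 1/√20895) = 10·9.5·(0.041362) = 3.9294 kWh/t
P = W·T = 3.9294·935.5 = 3676.0 kW

P = 3676.0 kW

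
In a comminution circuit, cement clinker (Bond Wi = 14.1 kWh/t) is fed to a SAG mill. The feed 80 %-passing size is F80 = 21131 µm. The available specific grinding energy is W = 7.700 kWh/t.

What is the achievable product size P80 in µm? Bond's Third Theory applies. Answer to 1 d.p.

Bond: W = 10·Wi·(1/√P80 − 1/√F80)
1/√P80 = 1/√F80 + W/(10·Wi)
  = 7.7000/(10·14.1) + 1/√21131 = 0.054610 + 0.006879 = 0.061489
P80 = (1/0.061489)² = 16.2630² = 264.49 µm

P80 = 264.5 µm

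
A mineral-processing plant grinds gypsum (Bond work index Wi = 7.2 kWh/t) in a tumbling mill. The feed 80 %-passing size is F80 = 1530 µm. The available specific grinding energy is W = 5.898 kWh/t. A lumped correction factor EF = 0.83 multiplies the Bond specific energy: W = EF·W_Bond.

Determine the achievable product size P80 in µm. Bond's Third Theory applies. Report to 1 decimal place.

W = 10 Wi / √P80 − 10 Wi / √F80
W_Bond = W / EF = 5.898 / 0.83 = 7.1060 kWh/t
⇒ 1/√P80 = W_Bond/(10 Wi) + 1/√F80
  = 7.1060/(10·7.2) + 1/√1530 = 0.098695 + 0.025565 = 0.124260
P80 = (1/0.124260)² = 8.0476² = 64.76 µm

P80 = 64.8 µm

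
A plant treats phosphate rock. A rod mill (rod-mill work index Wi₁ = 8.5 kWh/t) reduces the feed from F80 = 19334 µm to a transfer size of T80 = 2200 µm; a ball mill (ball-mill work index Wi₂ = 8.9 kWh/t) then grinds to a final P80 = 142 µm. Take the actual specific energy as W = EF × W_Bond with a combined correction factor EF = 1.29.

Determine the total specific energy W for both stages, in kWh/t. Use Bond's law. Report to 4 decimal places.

W = 8.7360 kWh/t

W = 10 Wi (P80^-0.5 − F80^-0.5)
Stage 1 (19334→2200 µm, Wi₁=8.5): W₁ = 10·8.5·(0.021320 − 0.007192) = 1.2009 kWh/t
Stage 2 (2200→142 µm, Wi₂=8.9): W₂ = 10·8.9·(0.083918 − 0.021320) = 5.5712 kWh/t
W = W₁ + W₂ = 1.2009 + 5.5712 = 6.7721 kWh/t
Apply correction: 6.7721 × 1.29 = 8.7360 kWh/t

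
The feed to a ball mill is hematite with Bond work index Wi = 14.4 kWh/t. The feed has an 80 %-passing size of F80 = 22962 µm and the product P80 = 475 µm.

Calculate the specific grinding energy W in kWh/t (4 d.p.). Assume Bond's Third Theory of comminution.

W = 5.6569 kWh/t

W = 10 Wi / √P80 − 10 Wi / √F80
1/√475 = 0.045883;  1/√22962 = 0.006599
W = 10·14.4·(0.045883 − 0.006599) = 5.6569 kWh/t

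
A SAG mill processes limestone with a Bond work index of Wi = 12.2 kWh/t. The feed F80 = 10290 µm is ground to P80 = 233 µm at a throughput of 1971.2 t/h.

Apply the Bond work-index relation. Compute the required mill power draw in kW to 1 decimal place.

P = 13384.1 kW

W = 10 Wi (1/√P80 − 1/√F80)  [Bond]
W = 10·12.2·(1/√233 − 1/√10290) = 10·12.2·(0.055654) = 6.7898 kWh/t
Mill draw = 6.7898 × 1971.2 = 13384.1 kW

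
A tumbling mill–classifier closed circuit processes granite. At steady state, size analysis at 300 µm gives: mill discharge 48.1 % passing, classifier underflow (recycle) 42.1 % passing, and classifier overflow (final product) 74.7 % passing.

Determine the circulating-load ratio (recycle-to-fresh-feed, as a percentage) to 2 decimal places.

CL = 443.33 %

Mass balance on the −300 µm fraction:
r = (o − d)/(d − u)
r = (74.7 − 48.1)/(48.1 − 42.1) = 26.6/6.0 = 4.4333
CL = 100·r = 443.33 %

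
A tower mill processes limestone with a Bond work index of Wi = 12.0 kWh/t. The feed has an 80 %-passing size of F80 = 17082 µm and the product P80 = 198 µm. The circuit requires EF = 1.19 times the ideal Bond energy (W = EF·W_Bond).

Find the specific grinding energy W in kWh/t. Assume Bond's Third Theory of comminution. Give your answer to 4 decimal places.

W = 9.0558 kWh/t

W = 10·Wi·(P80^(-½) − F80^(-½))
1/√198 = 0.071067;  1/√17082 = 0.007651
W = 10·12.0·(0.071067 − 0.007651) = 7.6099 kWh/t
Apply correction: 7.6099 × 1.19 = 9.0558 kWh/t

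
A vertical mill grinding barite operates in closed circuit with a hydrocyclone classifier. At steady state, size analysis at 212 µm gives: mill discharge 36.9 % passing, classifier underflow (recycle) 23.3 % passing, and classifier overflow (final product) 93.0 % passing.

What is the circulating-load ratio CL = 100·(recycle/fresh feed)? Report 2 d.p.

CL = 412.50 %

Let r = R/F. Size balance at 212 µm:
(1+r)·d = r·u + o ⇒ r = (o−d)/(d−u)
r = (93.0 − 36.9)/(36.9 − 23.3) = 56.1/13.6 = 4.1250
CL = 100·r = 412.50 %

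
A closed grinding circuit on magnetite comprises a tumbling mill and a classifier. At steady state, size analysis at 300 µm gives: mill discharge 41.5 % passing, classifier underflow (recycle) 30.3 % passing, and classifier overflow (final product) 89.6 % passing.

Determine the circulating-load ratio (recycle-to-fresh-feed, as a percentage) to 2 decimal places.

Classifier node, passing 300 µm:
(1+r)·d = r·u + o ⇒ r = (o−d)/(d−u)
r = (89.6 − 41.5)/(41.5 − 30.3) = 48.1/11.2 = 4.2946
CL = 100·r = 429.46 %

CL = 429.46 %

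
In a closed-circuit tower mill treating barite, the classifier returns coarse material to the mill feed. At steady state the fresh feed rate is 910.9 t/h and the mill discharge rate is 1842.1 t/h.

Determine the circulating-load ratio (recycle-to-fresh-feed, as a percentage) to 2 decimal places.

Mill node: discharge = fresh + recycle.
R = M − F = 1842.1 − 910.9 = 931.2 t/h
CL = 100·R/F = 100·931.2/910.9 = 102.23 %

CL = 102.23 %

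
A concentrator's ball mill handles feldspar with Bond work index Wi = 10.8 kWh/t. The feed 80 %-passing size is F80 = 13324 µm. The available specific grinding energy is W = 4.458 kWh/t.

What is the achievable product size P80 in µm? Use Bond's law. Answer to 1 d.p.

Bond: W = 10·Wi·(1/√P80 − 1/√F80)
⇒ 1/√P80 = W/(10 Wi) + 1/√F80
  = 4.4580/(10·10.8) + 1/√13324 = 0.041278 + 0.008663 = 0.049941
P80 = (1/0.049941)² = 20.0236² = 400.94 µm

P80 = 400.9 µm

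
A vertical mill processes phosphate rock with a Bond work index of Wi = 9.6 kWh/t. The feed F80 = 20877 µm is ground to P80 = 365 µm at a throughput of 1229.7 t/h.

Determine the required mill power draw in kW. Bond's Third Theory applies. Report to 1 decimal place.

P = 5362.1 kW

W = 10 Wi (1/√P80 − 1/√F80)  [Bond]
W = 10·9.6·(1/√365 − 1/√20877) = 10·9.6·(0.045421) = 4.3605 kWh/t
P = W·T = 4.3605·1229.7 = 5362.1 kW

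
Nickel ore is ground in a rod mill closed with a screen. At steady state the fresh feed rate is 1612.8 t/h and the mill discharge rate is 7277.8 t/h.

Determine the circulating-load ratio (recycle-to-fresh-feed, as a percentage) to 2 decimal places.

CL = 351.25 %

M = F + R at steady state, so:
R = M − F = 7277.8 − 1612.8 = 5665.0 t/h
CL = 100·R/F = 100·5665.0/1612.8 = 351.25 %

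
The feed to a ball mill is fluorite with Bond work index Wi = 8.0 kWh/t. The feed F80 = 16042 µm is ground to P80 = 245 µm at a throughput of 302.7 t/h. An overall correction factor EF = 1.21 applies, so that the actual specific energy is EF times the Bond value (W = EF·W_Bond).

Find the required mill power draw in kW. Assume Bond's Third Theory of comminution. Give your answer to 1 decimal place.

Bond: W = 10·Wi·(1/√P80 − 1/√F80)
W = 10·8.0·(1/√245 − 1/√16042) = 10·8.0·(0.055992) = 4.4794 kWh/t
Apply correction: 4.4794 × 1.21 = 5.4201 kWh/t
Power = W × throughput = 5.4201 kWh/t × 302.7 t/h = 1640.7 kW

P = 1640.7 kW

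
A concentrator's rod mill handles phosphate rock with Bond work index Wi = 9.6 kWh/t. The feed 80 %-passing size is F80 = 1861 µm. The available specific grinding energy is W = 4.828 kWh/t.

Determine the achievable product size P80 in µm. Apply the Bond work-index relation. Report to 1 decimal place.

W_Bond = 10·Wi·(1/√P₈₀ − 1/√F₈₀)
P80^-0.5 = F80^-0.5 + W/(10 Wi)
  = 4.8280/(10·9.6) + 1/√1861 = 0.050292 + 0.023181 = 0.073472
P80 = (1/0.073472)² = 13.6106² = 185.25 µm

P80 = 185.2 µm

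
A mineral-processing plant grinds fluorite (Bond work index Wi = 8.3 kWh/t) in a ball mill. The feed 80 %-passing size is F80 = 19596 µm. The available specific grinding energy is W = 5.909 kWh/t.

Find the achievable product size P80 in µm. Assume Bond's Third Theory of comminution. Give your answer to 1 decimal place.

W = 10 Wi / √P80 − 10 Wi / √F80
P80^(−½) = W/(10 Wi) + F80^(−½)
  = 5.9090/(10·8.3) + 1/√19596 = 0.071193 + 0.007144 = 0.078336
P80 = (1/0.078336)² = 12.7655² = 162.96 µm

P80 = 163.0 µm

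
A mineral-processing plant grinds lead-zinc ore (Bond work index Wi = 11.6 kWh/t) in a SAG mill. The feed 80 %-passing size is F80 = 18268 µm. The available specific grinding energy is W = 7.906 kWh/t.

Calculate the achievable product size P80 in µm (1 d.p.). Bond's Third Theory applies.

P80 = 175.2 µm

Bond:  W = 10 Wi (1/√P − 1/√F)
⇒ 1/√P80 = W/(10 Wi) + 1/√F80
  = 7.9060/(10·11.6) + 1/√18268 = 0.068155 + 0.007399 = 0.075554
P80 = (1/0.075554)² = 13.2356² = 175.18 µm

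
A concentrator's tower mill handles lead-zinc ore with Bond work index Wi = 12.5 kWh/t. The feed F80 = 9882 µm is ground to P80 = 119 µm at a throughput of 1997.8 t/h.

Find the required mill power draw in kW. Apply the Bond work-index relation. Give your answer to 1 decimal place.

W = 10·Wi·(P80^(-½) − F80^(-½))
W = 10·12.5·(1/√119 − 1/√9882) = 10·12.5·(0.081610) = 10.2013 kWh/t
Power = W × throughput = 10.2013 kWh/t × 1997.8 t/h = 20380.1 kW

P = 20380.1 kW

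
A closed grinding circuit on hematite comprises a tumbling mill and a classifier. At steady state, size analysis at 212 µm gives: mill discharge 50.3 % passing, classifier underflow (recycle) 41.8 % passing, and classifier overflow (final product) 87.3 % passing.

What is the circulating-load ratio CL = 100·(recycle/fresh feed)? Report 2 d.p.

CL = 435.29 %

Classifier node, passing 212 µm:
d + r·d = r·u + o → r(d−u) = o−d
r = (87.3 − 50.3)/(50.3 − 41.8) = 37.0/8.5 = 4.3529
CL = 100·r = 435.29 %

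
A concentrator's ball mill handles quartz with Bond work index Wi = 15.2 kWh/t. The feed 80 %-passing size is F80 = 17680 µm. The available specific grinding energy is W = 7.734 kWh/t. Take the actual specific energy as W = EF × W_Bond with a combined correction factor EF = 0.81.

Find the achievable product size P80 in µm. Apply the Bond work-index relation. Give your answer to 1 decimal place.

P80 = 202.1 µm

W = 10·Wi·[P80^(−½) − F80^(−½)]
W_Bond = W / EF = 7.734 / 0.81 = 9.5481 kWh/t
⇒ 1/√P80 = W_Bond/(10 Wi) + 1/√F80
  = 9.5481/(10·15.2) + 1/√17680 = 0.062817 + 0.007521 = 0.070337
P80 = (1/0.070337)² = 14.2172² = 202.13 µm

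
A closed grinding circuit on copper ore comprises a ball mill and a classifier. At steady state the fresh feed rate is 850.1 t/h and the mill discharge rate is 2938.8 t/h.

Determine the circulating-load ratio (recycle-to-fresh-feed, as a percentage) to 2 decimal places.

CL = 245.70 %

M = F + R at steady state, so:
R = M − F = 2938.8 − 850.1 = 2088.7 t/h
CL = 100·R/F = 100·2088.7/850.1 = 245.70 %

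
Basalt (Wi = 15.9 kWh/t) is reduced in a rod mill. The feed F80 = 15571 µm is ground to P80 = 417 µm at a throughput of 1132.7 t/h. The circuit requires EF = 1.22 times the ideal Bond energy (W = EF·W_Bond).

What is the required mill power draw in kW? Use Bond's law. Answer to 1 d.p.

W = 10 Wi (P80^-0.5 − F80^-0.5)
W = 10·15.9·(1/√417 − 1/√15571) = 10·15.9·(0.040956) = 6.5121 kWh/t
With EF = 1.22: W = 6.5121·1.22 = 7.9447 kWh/t
Mill draw = 7.9447 × 1132.7 = 8999.0 kW

P = 8999.0 kW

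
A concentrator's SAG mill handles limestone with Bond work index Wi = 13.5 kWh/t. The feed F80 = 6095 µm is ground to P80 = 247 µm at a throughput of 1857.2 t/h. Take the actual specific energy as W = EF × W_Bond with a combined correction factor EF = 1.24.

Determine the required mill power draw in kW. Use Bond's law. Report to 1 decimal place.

W = 10 Wi / √P80 − 10 Wi / √F80
W = 10·13.5·(1/√247 − 1/√6095) = 10·13.5·(0.050820) = 6.8606 kWh/t
With EF = 1.24: W = 6.8606·1.24 = 8.5072 kWh/t
Power = W × throughput = 8.5072 kWh/t × 1857.2 t/h = 15799.6 kW

P = 15799.6 kW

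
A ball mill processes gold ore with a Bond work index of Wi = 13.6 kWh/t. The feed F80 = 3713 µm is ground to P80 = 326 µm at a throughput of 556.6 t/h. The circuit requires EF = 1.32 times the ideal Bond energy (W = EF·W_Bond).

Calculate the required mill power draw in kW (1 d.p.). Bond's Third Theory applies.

P = 3894.3 kW

Bond:  W = 10 Wi (1/√P − 1/√F)
W = 10·13.6·(1/√326 − 1/√3713) = 10·13.6·(0.038974) = 5.3004 kWh/t
Corrected W = EF·W_Bond = 1.32·5.3004 = 6.9966 kWh/t
P = W·T = 6.9966·556.6 = 3894.3 kW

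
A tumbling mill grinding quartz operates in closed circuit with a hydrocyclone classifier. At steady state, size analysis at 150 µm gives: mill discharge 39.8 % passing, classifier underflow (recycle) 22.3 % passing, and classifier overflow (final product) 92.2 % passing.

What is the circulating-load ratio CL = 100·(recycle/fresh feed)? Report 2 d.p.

CL = 299.43 %

Let r = R/F. Size balance at 150 µm:
Fd + Rd = Ru + Fo ⇒ R/F = (o−d)/(d−u)
r = (92.2 − 39.8)/(39.8 − 22.3) = 52.4/17.5 = 2.9943
CL = 100·r = 299.43 %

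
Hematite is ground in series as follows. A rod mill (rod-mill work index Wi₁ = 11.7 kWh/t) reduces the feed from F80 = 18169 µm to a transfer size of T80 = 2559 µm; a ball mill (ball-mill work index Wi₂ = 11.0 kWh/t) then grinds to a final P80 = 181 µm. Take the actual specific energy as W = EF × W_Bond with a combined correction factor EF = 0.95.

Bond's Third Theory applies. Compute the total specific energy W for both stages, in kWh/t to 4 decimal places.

W = 10 Wi / √P80 − 10 Wi / √F80
Stage 1 (18169→2559 µm, Wi₁=11.7): W₁ = 10·11.7·(0.019768 − 0.007419) = 1.4449 kWh/t
Stage 2 (2559→181 µm, Wi₂=11.0): W₂ = 10·11.0·(0.074329 − 0.019768) = 6.0017 kWh/t
W = W₁ + W₂ = 1.4449 + 6.0017 = 7.4466 kWh/t
Apply correction: 7.4466 × 0.95 = 7.0743 kWh/t

W = 7.0743 kWh/t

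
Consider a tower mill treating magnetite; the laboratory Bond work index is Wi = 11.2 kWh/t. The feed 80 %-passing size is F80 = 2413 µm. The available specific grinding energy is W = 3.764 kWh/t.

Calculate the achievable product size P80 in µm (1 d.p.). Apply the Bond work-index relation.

W = 10 Wi / √P80 − 10 Wi / √F80
P80^-0.5 = F80^-0.5 + W/(10 Wi)
  = 3.7640/(10·11.2) + 1/√2413 = 0.033607 + 0.020357 = 0.053964
P80 = (1/0.053964)² = 18.5307² = 343.39 µm

P80 = 343.4 µm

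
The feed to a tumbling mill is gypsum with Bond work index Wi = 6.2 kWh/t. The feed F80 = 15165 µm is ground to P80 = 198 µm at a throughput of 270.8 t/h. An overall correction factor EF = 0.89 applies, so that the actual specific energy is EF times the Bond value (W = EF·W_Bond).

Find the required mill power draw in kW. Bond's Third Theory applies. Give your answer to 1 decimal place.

P = 940.6 kW

W = 10·Wi·(P80^(-½) − F80^(-½))
W = 10·6.2·(1/√198 − 1/√15165) = 10·6.2·(0.062946) = 3.9027 kWh/t
Apply correction: 3.9027 × 0.89 = 3.4734 kWh/t
P = W·T = 3.4734·270.8 = 940.6 kW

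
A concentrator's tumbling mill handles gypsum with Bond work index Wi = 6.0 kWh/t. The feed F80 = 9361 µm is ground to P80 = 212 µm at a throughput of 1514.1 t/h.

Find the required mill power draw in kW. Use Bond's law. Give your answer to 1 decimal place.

Bond: W = 10·Wi·(1/√P80 − 1/√F80)
W = 10·6.0·(1/√212 − 1/√9361) = 10·6.0·(0.058345) = 3.5007 kWh/t
P_mill = W·ṁ = 3.5007·1514.1 = 5300.4 kW

P = 5300.4 kW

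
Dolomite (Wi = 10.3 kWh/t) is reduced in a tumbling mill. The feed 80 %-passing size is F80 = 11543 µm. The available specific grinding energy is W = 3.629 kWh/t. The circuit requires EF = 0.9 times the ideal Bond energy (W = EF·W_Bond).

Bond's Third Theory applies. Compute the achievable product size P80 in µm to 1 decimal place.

P80 = 425.9 µm

Bond:  W = 10 Wi (1/√P − 1/√F)
W_Bond = W / EF = 3.629 / 0.9 = 4.0322 kWh/t
P80^(−½) = W_Bond/(10 Wi) + F80^(−½)
  = 4.0322/(10·10.3) + 1/√11543 = 0.039148 + 0.009308 = 0.048455
P80 = (1/0.048455)² = 20.6375² = 425.91 µm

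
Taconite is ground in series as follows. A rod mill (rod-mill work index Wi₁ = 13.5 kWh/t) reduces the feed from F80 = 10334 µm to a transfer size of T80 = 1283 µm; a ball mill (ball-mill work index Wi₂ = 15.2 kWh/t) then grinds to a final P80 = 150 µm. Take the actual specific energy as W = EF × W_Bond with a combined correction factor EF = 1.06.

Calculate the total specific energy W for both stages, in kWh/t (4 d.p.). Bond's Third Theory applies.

W = 11.2446 kWh/t

Bond: W = 10·Wi·(1/√P80 − 1/√F80)
Stage 1 (10334→1283 µm, Wi₁=13.5): W₁ = 10·13.5·(0.027918 − 0.009837) = 2.4409 kWh/t
Stage 2 (1283→150 µm, Wi₂=15.2): W₂ = 10·15.2·(0.081650 − 0.027918) = 8.1672 kWh/t
W = W₁ + W₂ = 2.4409 + 8.1672 = 10.6081 kWh/t
With EF = 1.06: W = 10.6081·1.06 = 11.2446 kWh/t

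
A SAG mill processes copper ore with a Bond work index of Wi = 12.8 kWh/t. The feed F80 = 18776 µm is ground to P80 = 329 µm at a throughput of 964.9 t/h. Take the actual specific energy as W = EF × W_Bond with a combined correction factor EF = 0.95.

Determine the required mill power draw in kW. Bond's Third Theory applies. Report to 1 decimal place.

P = 5612.4 kW

W = 10 Wi (P80^-0.5 − F80^-0.5)
W = 10·12.8·(1/√329 − 1/√18776) = 10·12.8·(0.047834) = 6.1227 kWh/t
W_actual = 0.95 × 6.1227 = 5.8166 kWh/t
P = W·T = 5.8166·964.9 = 5612.4 kW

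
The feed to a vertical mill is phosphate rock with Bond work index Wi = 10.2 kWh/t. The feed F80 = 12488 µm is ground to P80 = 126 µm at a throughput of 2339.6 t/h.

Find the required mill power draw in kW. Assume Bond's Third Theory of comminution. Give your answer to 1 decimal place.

P = 19124.2 kW

W = 10·Wi·(P80^(-½) − F80^(-½))
W = 10·10.2·(1/√126 − 1/√12488) = 10·10.2·(0.080139) = 8.1741 kWh/t
Mill draw = 8.1741 × 2339.6 = 19124.2 kW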